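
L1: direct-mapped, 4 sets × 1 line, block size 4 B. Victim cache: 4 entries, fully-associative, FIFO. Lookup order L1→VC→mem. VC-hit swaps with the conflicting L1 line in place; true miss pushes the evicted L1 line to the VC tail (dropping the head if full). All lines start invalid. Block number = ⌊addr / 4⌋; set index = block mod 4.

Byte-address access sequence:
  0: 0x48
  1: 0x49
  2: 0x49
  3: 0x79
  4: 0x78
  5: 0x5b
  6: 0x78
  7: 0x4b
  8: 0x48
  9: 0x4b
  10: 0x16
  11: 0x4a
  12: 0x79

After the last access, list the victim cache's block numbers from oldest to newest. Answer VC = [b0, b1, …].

#0 0x48→b18/s2 MISS; vc=[]
#1 0x49→b18/s2 L1-HIT; vc=[]
#2 0x49→b18/s2 L1-HIT; vc=[]
#3 0x79→b30/s2 MISS; vc=[18]
#4 0x78→b30/s2 L1-HIT; vc=[18]
#5 0x5b→b22/s2 MISS; vc=[18,30]
#6 0x78→b30/s2 VC-HIT; vc=[18,22]
#7 0x4b→b18/s2 VC-HIT; vc=[30,22]
#8 0x48→b18/s2 L1-HIT; vc=[30,22]
#9 0x4b→b18/s2 L1-HIT; vc=[30,22]
#10 0x16→b5/s1 MISS; vc=[30,22]
#11 0x4a→b18/s2 L1-HIT; vc=[30,22]
#12 0x79→b30/s2 VC-HIT; vc=[18,22]

VC = [18, 22]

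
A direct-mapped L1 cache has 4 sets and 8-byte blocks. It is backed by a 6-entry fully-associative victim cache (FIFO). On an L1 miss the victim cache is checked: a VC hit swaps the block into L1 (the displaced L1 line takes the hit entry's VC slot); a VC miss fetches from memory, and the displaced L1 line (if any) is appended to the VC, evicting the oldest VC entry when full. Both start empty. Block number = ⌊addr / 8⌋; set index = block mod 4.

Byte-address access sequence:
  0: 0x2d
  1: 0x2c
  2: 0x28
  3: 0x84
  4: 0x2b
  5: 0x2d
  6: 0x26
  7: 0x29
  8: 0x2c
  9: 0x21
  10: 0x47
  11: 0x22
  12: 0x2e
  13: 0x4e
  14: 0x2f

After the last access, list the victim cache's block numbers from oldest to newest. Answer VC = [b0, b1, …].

VC = [16, 8, 9]

#0 0x2d→b5/s1 MISS; vc=[]
#1 0x2c→b5/s1 L1-HIT; vc=[]
#2 0x28→b5/s1 L1-HIT; vc=[]
#3 0x84→b16/s0 MISS; vc=[]
#4 0x2b→b5/s1 L1-HIT; vc=[]
#5 0x2d→b5/s1 L1-HIT; vc=[]
#6 0x26→b4/s0 MISS; vc=[16]
#7 0x29→b5/s1 L1-HIT; vc=[16]
#8 0x2c→b5/s1 L1-HIT; vc=[16]
#9 0x21→b4/s0 L1-HIT; vc=[16]
#10 0x47→b8/s0 MISS; vc=[16,4]
#11 0x22→b4/s0 VC-HIT; vc=[16,8]
#12 0x2e→b5/s1 L1-HIT; vc=[16,8]
#13 0x4e→b9/s1 MISS; vc=[16,8,5]
#14 0x2f→b5/s1 VC-HIT; vc=[16,8,9]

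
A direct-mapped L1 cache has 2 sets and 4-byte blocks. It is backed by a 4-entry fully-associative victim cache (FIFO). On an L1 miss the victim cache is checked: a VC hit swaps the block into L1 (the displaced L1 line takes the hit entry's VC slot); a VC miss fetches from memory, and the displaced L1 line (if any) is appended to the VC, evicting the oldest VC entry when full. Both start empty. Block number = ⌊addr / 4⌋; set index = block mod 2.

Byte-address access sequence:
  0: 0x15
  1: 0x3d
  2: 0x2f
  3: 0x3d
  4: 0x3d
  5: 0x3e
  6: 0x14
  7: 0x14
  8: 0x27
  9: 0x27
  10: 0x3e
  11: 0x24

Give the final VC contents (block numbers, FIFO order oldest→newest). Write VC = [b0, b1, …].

VC = [15, 11, 5]

#0 0x15→b5/s1 MISS; vc=[]
#1 0x3d→b15/s1 MISS; vc=[5]
#2 0x2f→b11/s1 MISS; vc=[5,15]
#3 0x3d→b15/s1 VC-HIT; vc=[5,11]
#4 0x3d→b15/s1 L1-HIT; vc=[5,11]
#5 0x3e→b15/s1 L1-HIT; vc=[5,11]
#6 0x14→b5/s1 VC-HIT; vc=[15,11]
#7 0x14→b5/s1 L1-HIT; vc=[15,11]
#8 0x27→b9/s1 MISS; vc=[15,11,5]
#9 0x27→b9/s1 L1-HIT; vc=[15,11,5]
#10 0x3e→b15/s1 VC-HIT; vc=[9,11,5]
#11 0x24→b9/s1 VC-HIT; vc=[15,11,5]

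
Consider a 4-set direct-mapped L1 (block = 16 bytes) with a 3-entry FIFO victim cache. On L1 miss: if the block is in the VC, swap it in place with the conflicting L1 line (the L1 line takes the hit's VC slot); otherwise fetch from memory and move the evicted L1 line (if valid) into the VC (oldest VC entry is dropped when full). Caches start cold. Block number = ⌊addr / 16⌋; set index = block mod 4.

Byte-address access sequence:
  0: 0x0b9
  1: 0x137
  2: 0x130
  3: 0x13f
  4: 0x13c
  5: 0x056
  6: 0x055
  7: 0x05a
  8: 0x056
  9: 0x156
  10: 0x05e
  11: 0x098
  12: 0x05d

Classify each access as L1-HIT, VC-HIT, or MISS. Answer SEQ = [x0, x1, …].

  [0] addr=0xb9 blk=11 s=3: MISS | VC []
  [1] addr=0x137 blk=19 s=3: MISS | VC [11]
  [2] addr=0x130 blk=19 s=3: L1-HIT | VC [11]
  [3] addr=0x13f blk=19 s=3: L1-HIT | VC [11]
  [4] addr=0x13c blk=19 s=3: L1-HIT | VC [11]
  [5] addr=0x56 blk=5 s=1: MISS | VC [11]
  [6] addr=0x55 blk=5 s=1: L1-HIT | VC [11]
  [7] addr=0x5a blk=5 s=1: L1-HIT | VC [11]
  [8] addr=0x56 blk=5 s=1: L1-HIT | VC [11]
  [9] addr=0x156 blk=21 s=1: MISS | VC [11, 5]
  [10] addr=0x5e blk=5 s=1: VC-HIT | VC [11, 21]
  [11] addr=0x98 blk=9 s=1: MISS | VC [11, 21, 5]
  [12] addr=0x5d blk=5 s=1: VC-HIT | VC [11, 21, 9]

SEQ = [MISS, MISS, L1-HIT, L1-HIT, L1-HIT, MISS, L1-HIT, L1-HIT, L1-HIT, MISS, VC-HIT, MISS, VC-HIT]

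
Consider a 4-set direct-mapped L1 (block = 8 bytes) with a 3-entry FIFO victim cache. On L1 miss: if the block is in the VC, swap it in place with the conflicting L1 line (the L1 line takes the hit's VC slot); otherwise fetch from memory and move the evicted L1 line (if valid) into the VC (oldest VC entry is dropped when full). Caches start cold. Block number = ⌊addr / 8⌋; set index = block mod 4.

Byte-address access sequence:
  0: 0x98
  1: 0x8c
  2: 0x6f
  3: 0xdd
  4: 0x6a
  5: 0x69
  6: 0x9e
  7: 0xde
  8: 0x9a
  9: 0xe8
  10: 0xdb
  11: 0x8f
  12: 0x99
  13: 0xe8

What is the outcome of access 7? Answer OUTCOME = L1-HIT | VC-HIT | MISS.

OUTCOME = VC-HIT

#0 0x98→b19/s3 MISS; vc=[]
#1 0x8c→b17/s1 MISS; vc=[]
#2 0x6f→b13/s1 MISS; vc=[17]
#3 0xdd→b27/s3 MISS; vc=[17,19]
#4 0x6a→b13/s1 L1-HIT; vc=[17,19]
#5 0x69→b13/s1 L1-HIT; vc=[17,19]
#6 0x9e→b19/s3 VC-HIT; vc=[17,27]
#7 0xde→b27/s3 VC-HIT; vc=[17,19]
#8 0x9a→b19/s3 VC-HIT; vc=[17,27]
#9 0xe8→b29/s1 MISS; vc=[17,27,13]
#10 0xdb→b27/s3 VC-HIT; vc=[17,19,13]
#11 0x8f→b17/s1 VC-HIT; vc=[29,19,13]
#12 0x99→b19/s3 VC-HIT; vc=[29,27,13]
#13 0xe8→b29/s1 VC-HIT; vc=[17,27,13]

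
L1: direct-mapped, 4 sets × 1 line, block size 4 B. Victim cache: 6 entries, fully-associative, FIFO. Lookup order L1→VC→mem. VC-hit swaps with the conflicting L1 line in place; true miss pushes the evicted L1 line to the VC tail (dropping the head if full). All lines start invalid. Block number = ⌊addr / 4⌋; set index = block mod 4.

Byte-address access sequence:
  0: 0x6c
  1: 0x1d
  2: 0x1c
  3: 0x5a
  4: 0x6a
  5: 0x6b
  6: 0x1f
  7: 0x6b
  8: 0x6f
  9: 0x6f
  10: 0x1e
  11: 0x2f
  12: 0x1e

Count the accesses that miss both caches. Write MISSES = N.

MISSES = 5

0: 0x6c (blk 27, set 3) → MISS  vc=[]
1: 0x1d (blk 7, set 3) → MISS  vc=[27]
2: 0x1c (blk 7, set 3) → L1-HIT  vc=[27]
3: 0x5a (blk 22, set 2) → MISS  vc=[27]
4: 0x6a (blk 26, set 2) → MISS  vc=[27, 22]
5: 0x6b (blk 26, set 2) → L1-HIT  vc=[27, 22]
6: 0x1f (blk 7, set 3) → L1-HIT  vc=[27, 22]
7: 0x6b (blk 26, set 2) → L1-HIT  vc=[27, 22]
8: 0x6f (blk 27, set 3) → VC-HIT  vc=[7, 22]
9: 0x6f (blk 27, set 3) → L1-HIT  vc=[7, 22]
10: 0x1e (blk 7, set 3) → VC-HIT  vc=[27, 22]
11: 0x2f (blk 11, set 3) → MISS  vc=[27, 22, 7]
12: 0x1e (blk 7, set 3) → VC-HIT  vc=[27, 22, 11]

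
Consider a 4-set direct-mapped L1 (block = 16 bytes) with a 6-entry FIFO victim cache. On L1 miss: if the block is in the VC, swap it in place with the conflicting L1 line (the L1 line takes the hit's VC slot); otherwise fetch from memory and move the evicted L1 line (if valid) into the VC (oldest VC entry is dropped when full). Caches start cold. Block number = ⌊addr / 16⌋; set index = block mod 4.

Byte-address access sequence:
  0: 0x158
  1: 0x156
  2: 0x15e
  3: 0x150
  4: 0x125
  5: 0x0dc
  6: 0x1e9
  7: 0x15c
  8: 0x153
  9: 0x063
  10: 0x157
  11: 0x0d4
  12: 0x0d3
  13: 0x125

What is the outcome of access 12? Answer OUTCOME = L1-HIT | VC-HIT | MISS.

OUTCOME = L1-HIT

  [0] addr=0x158 blk=21 s=1: MISS | VC []
  [1] addr=0x156 blk=21 s=1: L1-HIT | VC []
  [2] addr=0x15e blk=21 s=1: L1-HIT | VC []
  [3] addr=0x150 blk=21 s=1: L1-HIT | VC []
  [4] addr=0x125 blk=18 s=2: MISS | VC []
  [5] addr=0xdc blk=13 s=1: MISS | VC [21]
  [6] addr=0x1e9 blk=30 s=2: MISS | VC [21, 18]
  [7] addr=0x15c blk=21 s=1: VC-HIT | VC [13, 18]
  [8] addr=0x153 blk=21 s=1: L1-HIT | VC [13, 18]
  [9] addr=0x63 blk=6 s=2: MISS | VC [13, 18, 30]
  [10] addr=0x157 blk=21 s=1: L1-HIT | VC [13, 18, 30]
  [11] addr=0xd4 blk=13 s=1: VC-HIT | VC [21, 18, 30]
  [12] addr=0xd3 blk=13 s=1: L1-HIT | VC [21, 18, 30]
  [13] addr=0x125 blk=18 s=2: VC-HIT | VC [21, 6, 30]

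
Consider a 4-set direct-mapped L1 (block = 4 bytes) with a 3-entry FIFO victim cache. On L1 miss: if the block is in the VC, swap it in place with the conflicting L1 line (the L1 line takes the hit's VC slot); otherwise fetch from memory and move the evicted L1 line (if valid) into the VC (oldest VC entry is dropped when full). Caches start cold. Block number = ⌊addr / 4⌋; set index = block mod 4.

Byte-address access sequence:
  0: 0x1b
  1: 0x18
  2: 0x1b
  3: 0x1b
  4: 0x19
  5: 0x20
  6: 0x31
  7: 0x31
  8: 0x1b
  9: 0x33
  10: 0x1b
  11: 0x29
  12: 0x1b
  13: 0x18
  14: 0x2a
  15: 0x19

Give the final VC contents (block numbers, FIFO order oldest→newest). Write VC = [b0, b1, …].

VC = [8, 10]

0: 0x1b (blk 6, set 2) → MISS  vc=[]
1: 0x18 (blk 6, set 2) → L1-HIT  vc=[]
2: 0x1b (blk 6, set 2) → L1-HIT  vc=[]
3: 0x1b (blk 6, set 2) → L1-HIT  vc=[]
4: 0x19 (blk 6, set 2) → L1-HIT  vc=[]
5: 0x20 (blk 8, set 0) → MISS  vc=[]
6: 0x31 (blk 12, set 0) → MISS  vc=[8]
7: 0x31 (blk 12, set 0) → L1-HIT  vc=[8]
8: 0x1b (blk 6, set 2) → L1-HIT  vc=[8]
9: 0x33 (blk 12, set 0) → L1-HIT  vc=[8]
10: 0x1b (blk 6, set 2) → L1-HIT  vc=[8]
11: 0x29 (blk 10, set 2) → MISS  vc=[8, 6]
12: 0x1b (blk 6, set 2) → VC-HIT  vc=[8, 10]
13: 0x18 (blk 6, set 2) → L1-HIT  vc=[8, 10]
14: 0x2a (blk 10, set 2) → VC-HIT  vc=[8, 6]
15: 0x19 (blk 6, set 2) → VC-HIT  vc=[8, 10]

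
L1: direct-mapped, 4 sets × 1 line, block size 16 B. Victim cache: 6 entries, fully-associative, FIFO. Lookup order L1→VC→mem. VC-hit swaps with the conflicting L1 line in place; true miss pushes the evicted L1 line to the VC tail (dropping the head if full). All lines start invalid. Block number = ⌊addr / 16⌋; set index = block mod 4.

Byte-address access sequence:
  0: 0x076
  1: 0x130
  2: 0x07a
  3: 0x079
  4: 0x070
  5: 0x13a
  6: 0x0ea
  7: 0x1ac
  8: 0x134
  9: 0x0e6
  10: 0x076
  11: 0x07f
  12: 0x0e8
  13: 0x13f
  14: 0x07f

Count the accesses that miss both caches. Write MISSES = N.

MISSES = 4

#0 0x76→b7/s3 MISS; vc=[]
#1 0x130→b19/s3 MISS; vc=[7]
#2 0x7a→b7/s3 VC-HIT; vc=[19]
#3 0x79→b7/s3 L1-HIT; vc=[19]
#4 0x70→b7/s3 L1-HIT; vc=[19]
#5 0x13a→b19/s3 VC-HIT; vc=[7]
#6 0xea→b14/s2 MISS; vc=[7]
#7 0x1ac→b26/s2 MISS; vc=[7,14]
#8 0x134→b19/s3 L1-HIT; vc=[7,14]
#9 0xe6→b14/s2 VC-HIT; vc=[7,26]
#10 0x76→b7/s3 VC-HIT; vc=[19,26]
#11 0x7f→b7/s3 L1-HIT; vc=[19,26]
#12 0xe8→b14/s2 L1-HIT; vc=[19,26]
#13 0x13f→b19/s3 VC-HIT; vc=[7,26]
#14 0x7f→b7/s3 VC-HIT; vc=[19,26]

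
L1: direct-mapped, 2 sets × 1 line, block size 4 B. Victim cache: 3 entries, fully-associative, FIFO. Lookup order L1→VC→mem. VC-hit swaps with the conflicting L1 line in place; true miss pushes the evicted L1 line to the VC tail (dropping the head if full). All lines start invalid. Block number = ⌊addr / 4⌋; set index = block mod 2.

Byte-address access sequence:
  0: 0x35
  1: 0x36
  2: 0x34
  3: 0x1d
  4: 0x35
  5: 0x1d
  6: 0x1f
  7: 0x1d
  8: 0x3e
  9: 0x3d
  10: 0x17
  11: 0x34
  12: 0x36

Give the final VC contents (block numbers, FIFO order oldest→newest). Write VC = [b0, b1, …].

VC = [5, 7, 15]

  [0] addr=0x35 blk=13 s=1: MISS | VC []
  [1] addr=0x36 blk=13 s=1: L1-HIT | VC []
  [2] addr=0x34 blk=13 s=1: L1-HIT | VC []
  [3] addr=0x1d blk=7 s=1: MISS | VC [13]
  [4] addr=0x35 blk=13 s=1: VC-HIT | VC [7]
  [5] addr=0x1d blk=7 s=1: VC-HIT | VC [13]
  [6] addr=0x1f blk=7 s=1: L1-HIT | VC [13]
  [7] addr=0x1d blk=7 s=1: L1-HIT | VC [13]
  [8] addr=0x3e blk=15 s=1: MISS | VC [13, 7]
  [9] addr=0x3d blk=15 s=1: L1-HIT | VC [13, 7]
  [10] addr=0x17 blk=5 s=1: MISS | VC [13, 7, 15]
  [11] addr=0x34 blk=13 s=1: VC-HIT | VC [5, 7, 15]
  [12] addr=0x36 blk=13 s=1: L1-HIT | VC [5, 7, 15]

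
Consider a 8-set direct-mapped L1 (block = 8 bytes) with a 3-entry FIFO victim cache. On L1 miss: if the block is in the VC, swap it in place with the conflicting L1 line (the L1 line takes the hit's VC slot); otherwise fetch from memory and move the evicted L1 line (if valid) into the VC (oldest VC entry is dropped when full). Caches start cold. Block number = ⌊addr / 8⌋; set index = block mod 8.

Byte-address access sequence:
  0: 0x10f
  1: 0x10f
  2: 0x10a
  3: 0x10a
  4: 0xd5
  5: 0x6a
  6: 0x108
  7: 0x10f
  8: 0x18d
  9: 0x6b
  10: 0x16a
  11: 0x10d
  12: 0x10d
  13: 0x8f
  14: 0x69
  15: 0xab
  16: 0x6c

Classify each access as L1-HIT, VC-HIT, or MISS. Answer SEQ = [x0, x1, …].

SEQ = [MISS, L1-HIT, L1-HIT, L1-HIT, MISS, MISS, L1-HIT, L1-HIT, MISS, L1-HIT, MISS, VC-HIT, L1-HIT, MISS, VC-HIT, MISS, VC-HIT]

#0 0x10f→b33/s1 MISS; vc=[]
#1 0x10f→b33/s1 L1-HIT; vc=[]
#2 0x10a→b33/s1 L1-HIT; vc=[]
#3 0x10a→b33/s1 L1-HIT; vc=[]
#4 0xd5→b26/s2 MISS; vc=[]
#5 0x6a→b13/s5 MISS; vc=[]
#6 0x108→b33/s1 L1-HIT; vc=[]
#7 0x10f→b33/s1 L1-HIT; vc=[]
#8 0x18d→b49/s1 MISS; vc=[33]
#9 0x6b→b13/s5 L1-HIT; vc=[33]
#10 0x16a→b45/s5 MISS; vc=[33,13]
#11 0x10d→b33/s1 VC-HIT; vc=[49,13]
#12 0x10d→b33/s1 L1-HIT; vc=[49,13]
#13 0x8f→b17/s1 MISS; vc=[49,13,33]
#14 0x69→b13/s5 VC-HIT; vc=[49,45,33]
#15 0xab→b21/s5 MISS; vc=[45,33,13]
#16 0x6c→b13/s5 VC-HIT; vc=[45,33,21]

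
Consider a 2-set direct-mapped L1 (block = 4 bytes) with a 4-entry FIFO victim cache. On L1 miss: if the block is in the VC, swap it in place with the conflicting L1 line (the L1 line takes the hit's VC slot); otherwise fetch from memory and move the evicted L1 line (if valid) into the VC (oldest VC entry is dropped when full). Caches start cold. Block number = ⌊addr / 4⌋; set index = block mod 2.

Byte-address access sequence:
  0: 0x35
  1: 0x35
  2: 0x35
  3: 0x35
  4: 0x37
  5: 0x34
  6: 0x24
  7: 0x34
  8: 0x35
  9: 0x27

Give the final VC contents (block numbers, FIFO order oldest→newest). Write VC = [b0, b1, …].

VC = [13]

#0 0x35→b13/s1 MISS; vc=[]
#1 0x35→b13/s1 L1-HIT; vc=[]
#2 0x35→b13/s1 L1-HIT; vc=[]
#3 0x35→b13/s1 L1-HIT; vc=[]
#4 0x37→b13/s1 L1-HIT; vc=[]
#5 0x34→b13/s1 L1-HIT; vc=[]
#6 0x24→b9/s1 MISS; vc=[13]
#7 0x34→b13/s1 VC-HIT; vc=[9]
#8 0x35→b13/s1 L1-HIT; vc=[9]
#9 0x27→b9/s1 VC-HIT; vc=[13]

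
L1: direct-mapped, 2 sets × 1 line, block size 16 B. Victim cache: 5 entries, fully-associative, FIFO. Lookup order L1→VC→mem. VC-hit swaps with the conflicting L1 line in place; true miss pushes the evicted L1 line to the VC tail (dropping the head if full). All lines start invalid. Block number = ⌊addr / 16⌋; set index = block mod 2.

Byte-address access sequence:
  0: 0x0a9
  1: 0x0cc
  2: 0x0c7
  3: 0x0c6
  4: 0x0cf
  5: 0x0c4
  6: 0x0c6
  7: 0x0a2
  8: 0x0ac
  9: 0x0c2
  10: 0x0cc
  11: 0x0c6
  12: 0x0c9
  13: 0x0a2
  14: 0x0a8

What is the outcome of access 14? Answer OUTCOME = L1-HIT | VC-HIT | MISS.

0: 0xa9 (blk 10, set 0) → MISS  vc=[]
1: 0xcc (blk 12, set 0) → MISS  vc=[10]
2: 0xc7 (blk 12, set 0) → L1-HIT  vc=[10]
3: 0xc6 (blk 12, set 0) → L1-HIT  vc=[10]
4: 0xcf (blk 12, set 0) → L1-HIT  vc=[10]
5: 0xc4 (blk 12, set 0) → L1-HIT  vc=[10]
6: 0xc6 (blk 12, set 0) → L1-HIT  vc=[10]
7: 0xa2 (blk 10, set 0) → VC-HIT  vc=[12]
8: 0xac (blk 10, set 0) → L1-HIT  vc=[12]
9: 0xc2 (blk 12, set 0) → VC-HIT  vc=[10]
10: 0xcc (blk 12, set 0) → L1-HIT  vc=[10]
11: 0xc6 (blk 12, set 0) → L1-HIT  vc=[10]
12: 0xc9 (blk 12, set 0) → L1-HIT  vc=[10]
13: 0xa2 (blk 10, set 0) → VC-HIT  vc=[12]
14: 0xa8 (blk 10, set 0) → L1-HIT  vc=[12]

OUTCOME = L1-HIT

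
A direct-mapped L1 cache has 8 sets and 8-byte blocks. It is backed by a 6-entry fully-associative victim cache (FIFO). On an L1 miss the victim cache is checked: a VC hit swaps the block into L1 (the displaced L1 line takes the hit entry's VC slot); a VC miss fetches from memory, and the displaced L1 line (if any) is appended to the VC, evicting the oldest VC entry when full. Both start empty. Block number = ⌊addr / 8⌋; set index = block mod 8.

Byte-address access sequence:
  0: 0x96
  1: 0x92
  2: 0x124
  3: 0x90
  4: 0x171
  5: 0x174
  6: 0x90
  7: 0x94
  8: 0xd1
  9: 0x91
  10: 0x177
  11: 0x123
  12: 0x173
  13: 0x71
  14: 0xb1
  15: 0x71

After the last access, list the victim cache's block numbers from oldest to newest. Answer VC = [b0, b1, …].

VC = [26, 46, 22]

#0 0x96→b18/s2 MISS; vc=[]
#1 0x92→b18/s2 L1-HIT; vc=[]
#2 0x124→b36/s4 MISS; vc=[]
#3 0x90→b18/s2 L1-HIT; vc=[]
#4 0x171→b46/s6 MISS; vc=[]
#5 0x174→b46/s6 L1-HIT; vc=[]
#6 0x90→b18/s2 L1-HIT; vc=[]
#7 0x94→b18/s2 L1-HIT; vc=[]
#8 0xd1→b26/s2 MISS; vc=[18]
#9 0x91→b18/s2 VC-HIT; vc=[26]
#10 0x177→b46/s6 L1-HIT; vc=[26]
#11 0x123→b36/s4 L1-HIT; vc=[26]
#12 0x173→b46/s6 L1-HIT; vc=[26]
#13 0x71→b14/s6 MISS; vc=[26,46]
#14 0xb1→b22/s6 MISS; vc=[26,46,14]
#15 0x71→b14/s6 VC-HIT; vc=[26,46,22]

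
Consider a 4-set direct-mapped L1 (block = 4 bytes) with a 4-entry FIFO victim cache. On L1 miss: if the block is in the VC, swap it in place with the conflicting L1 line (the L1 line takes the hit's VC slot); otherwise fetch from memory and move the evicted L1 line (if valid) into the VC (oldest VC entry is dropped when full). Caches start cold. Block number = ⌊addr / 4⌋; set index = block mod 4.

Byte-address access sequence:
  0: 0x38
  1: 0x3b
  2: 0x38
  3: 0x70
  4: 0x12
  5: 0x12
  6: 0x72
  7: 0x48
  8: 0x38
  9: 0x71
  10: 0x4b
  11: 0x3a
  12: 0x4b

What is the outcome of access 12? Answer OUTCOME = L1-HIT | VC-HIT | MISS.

#0 0x38→b14/s2 MISS; vc=[]
#1 0x3b→b14/s2 L1-HIT; vc=[]
#2 0x38→b14/s2 L1-HIT; vc=[]
#3 0x70→b28/s0 MISS; vc=[]
#4 0x12→b4/s0 MISS; vc=[28]
#5 0x12→b4/s0 L1-HIT; vc=[28]
#6 0x72→b28/s0 VC-HIT; vc=[4]
#7 0x48→b18/s2 MISS; vc=[4,14]
#8 0x38→b14/s2 VC-HIT; vc=[4,18]
#9 0x71→b28/s0 L1-HIT; vc=[4,18]
#10 0x4b→b18/s2 VC-HIT; vc=[4,14]
#11 0x3a→b14/s2 VC-HIT; vc=[4,18]
#12 0x4b→b18/s2 VC-HIT; vc=[4,14]

OUTCOME = VC-HIT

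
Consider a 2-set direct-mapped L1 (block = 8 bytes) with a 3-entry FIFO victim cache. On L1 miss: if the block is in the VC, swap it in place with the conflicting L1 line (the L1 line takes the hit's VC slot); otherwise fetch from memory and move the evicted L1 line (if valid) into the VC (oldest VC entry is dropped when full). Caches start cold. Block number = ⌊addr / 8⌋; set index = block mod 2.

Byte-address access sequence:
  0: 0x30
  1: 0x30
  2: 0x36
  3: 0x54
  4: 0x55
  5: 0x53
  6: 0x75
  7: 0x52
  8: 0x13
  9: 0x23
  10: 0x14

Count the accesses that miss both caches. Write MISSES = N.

0: 0x30 (blk 6, set 0) → MISS  vc=[]
1: 0x30 (blk 6, set 0) → L1-HIT  vc=[]
2: 0x36 (blk 6, set 0) → L1-HIT  vc=[]
3: 0x54 (blk 10, set 0) → MISS  vc=[6]
4: 0x55 (blk 10, set 0) → L1-HIT  vc=[6]
5: 0x53 (blk 10, set 0) → L1-HIT  vc=[6]
6: 0x75 (blk 14, set 0) → MISS  vc=[6, 10]
7: 0x52 (blk 10, set 0) → VC-HIT  vc=[6, 14]
8: 0x13 (blk 2, set 0) → MISS  vc=[6, 14, 10]
9: 0x23 (blk 4, set 0) → MISS  vc=[14, 10, 2]
10: 0x14 (blk 2, set 0) → VC-HIT  vc=[14, 10, 4]

MISSES = 5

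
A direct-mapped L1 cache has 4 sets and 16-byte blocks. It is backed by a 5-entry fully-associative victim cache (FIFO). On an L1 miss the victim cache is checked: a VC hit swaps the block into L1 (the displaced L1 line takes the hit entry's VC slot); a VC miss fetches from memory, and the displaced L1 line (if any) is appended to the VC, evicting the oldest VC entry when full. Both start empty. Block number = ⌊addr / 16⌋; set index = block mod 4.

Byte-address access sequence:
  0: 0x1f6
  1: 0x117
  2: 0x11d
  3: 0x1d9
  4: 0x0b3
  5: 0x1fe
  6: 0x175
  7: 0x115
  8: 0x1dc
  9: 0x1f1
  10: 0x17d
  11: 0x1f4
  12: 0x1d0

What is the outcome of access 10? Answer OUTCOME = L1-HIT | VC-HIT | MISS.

0: 0x1f6 (blk 31, set 3) → MISS  vc=[]
1: 0x117 (blk 17, set 1) → MISS  vc=[]
2: 0x11d (blk 17, set 1) → L1-HIT  vc=[]
3: 0x1d9 (blk 29, set 1) → MISS  vc=[17]
4: 0xb3 (blk 11, set 3) → MISS  vc=[17, 31]
5: 0x1fe (blk 31, set 3) → VC-HIT  vc=[17, 11]
6: 0x175 (blk 23, set 3) → MISS  vc=[17, 11, 31]
7: 0x115 (blk 17, set 1) → VC-HIT  vc=[29, 11, 31]
8: 0x1dc (blk 29, set 1) → VC-HIT  vc=[17, 11, 31]
9: 0x1f1 (blk 31, set 3) → VC-HIT  vc=[17, 11, 23]
10: 0x17d (blk 23, set 3) → VC-HIT  vc=[17, 11, 31]
11: 0x1f4 (blk 31, set 3) → VC-HIT  vc=[17, 11, 23]
12: 0x1d0 (blk 29, set 1) → L1-HIT  vc=[17, 11, 23]

OUTCOME = VC-HIT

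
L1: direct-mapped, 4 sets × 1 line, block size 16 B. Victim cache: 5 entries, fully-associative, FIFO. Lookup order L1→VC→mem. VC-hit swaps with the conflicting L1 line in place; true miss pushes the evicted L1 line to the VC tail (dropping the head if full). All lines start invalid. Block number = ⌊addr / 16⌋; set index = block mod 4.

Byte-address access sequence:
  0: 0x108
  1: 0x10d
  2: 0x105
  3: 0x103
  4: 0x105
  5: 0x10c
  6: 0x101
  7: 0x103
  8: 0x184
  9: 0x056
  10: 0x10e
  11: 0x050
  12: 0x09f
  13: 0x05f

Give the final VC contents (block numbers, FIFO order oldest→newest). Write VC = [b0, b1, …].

0: 0x108 (blk 16, set 0) → MISS  vc=[]
1: 0x10d (blk 16, set 0) → L1-HIT  vc=[]
2: 0x105 (blk 16, set 0) → L1-HIT  vc=[]
3: 0x103 (blk 16, set 0) → L1-HIT  vc=[]
4: 0x105 (blk 16, set 0) → L1-HIT  vc=[]
5: 0x10c (blk 16, set 0) → L1-HIT  vc=[]
6: 0x101 (blk 16, set 0) → L1-HIT  vc=[]
7: 0x103 (blk 16, set 0) → L1-HIT  vc=[]
8: 0x184 (blk 24, set 0) → MISS  vc=[16]
9: 0x56 (blk 5, set 1) → MISS  vc=[16]
10: 0x10e (blk 16, set 0) → VC-HIT  vc=[24]
11: 0x50 (blk 5, set 1) → L1-HIT  vc=[24]
12: 0x9f (blk 9, set 1) → MISS  vc=[24, 5]
13: 0x5f (blk 5, set 1) → VC-HIT  vc=[24, 9]

VC = [24, 9]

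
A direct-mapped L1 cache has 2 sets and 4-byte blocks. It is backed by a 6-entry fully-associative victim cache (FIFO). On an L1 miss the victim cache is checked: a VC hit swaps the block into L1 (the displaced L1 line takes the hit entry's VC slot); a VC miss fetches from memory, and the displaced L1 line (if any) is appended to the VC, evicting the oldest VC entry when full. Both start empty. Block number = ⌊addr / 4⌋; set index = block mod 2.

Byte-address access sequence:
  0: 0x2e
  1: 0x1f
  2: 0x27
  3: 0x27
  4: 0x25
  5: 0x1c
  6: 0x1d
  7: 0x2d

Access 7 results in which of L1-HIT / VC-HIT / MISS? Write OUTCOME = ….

OUTCOME = VC-HIT

#0 0x2e→b11/s1 MISS; vc=[]
#1 0x1f→b7/s1 MISS; vc=[11]
#2 0x27→b9/s1 MISS; vc=[11,7]
#3 0x27→b9/s1 L1-HIT; vc=[11,7]
#4 0x25→b9/s1 L1-HIT; vc=[11,7]
#5 0x1c→b7/s1 VC-HIT; vc=[11,9]
#6 0x1d→b7/s1 L1-HIT; vc=[11,9]
#7 0x2d→b11/s1 VC-HIT; vc=[7,9]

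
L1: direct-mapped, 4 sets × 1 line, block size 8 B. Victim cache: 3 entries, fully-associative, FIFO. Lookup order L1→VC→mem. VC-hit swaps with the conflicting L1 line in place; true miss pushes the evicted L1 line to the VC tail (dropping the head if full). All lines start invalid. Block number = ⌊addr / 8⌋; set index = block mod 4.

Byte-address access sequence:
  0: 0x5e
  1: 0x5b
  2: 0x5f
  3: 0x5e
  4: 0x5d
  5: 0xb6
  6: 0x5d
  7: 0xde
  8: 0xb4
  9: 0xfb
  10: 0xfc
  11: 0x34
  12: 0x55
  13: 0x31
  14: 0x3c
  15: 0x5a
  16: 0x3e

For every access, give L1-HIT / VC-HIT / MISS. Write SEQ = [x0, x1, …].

SEQ = [MISS, L1-HIT, L1-HIT, L1-HIT, L1-HIT, MISS, L1-HIT, MISS, L1-HIT, MISS, L1-HIT, MISS, MISS, VC-HIT, MISS, MISS, VC-HIT]

#0 0x5e→b11/s3 MISS; vc=[]
#1 0x5b→b11/s3 L1-HIT; vc=[]
#2 0x5f→b11/s3 L1-HIT; vc=[]
#3 0x5e→b11/s3 L1-HIT; vc=[]
#4 0x5d→b11/s3 L1-HIT; vc=[]
#5 0xb6→b22/s2 MISS; vc=[]
#6 0x5d→b11/s3 L1-HIT; vc=[]
#7 0xde→b27/s3 MISS; vc=[11]
#8 0xb4→b22/s2 L1-HIT; vc=[11]
#9 0xfb→b31/s3 MISS; vc=[11,27]
#10 0xfc→b31/s3 L1-HIT; vc=[11,27]
#11 0x34→b6/s2 MISS; vc=[11,27,22]
#12 0x55→b10/s2 MISS; vc=[27,22,6]
#13 0x31→b6/s2 VC-HIT; vc=[27,22,10]
#14 0x3c→b7/s3 MISS; vc=[22,10,31]
#15 0x5a→b11/s3 MISS; vc=[10,31,7]
#16 0x3e→b7/s3 VC-HIT; vc=[10,31,11]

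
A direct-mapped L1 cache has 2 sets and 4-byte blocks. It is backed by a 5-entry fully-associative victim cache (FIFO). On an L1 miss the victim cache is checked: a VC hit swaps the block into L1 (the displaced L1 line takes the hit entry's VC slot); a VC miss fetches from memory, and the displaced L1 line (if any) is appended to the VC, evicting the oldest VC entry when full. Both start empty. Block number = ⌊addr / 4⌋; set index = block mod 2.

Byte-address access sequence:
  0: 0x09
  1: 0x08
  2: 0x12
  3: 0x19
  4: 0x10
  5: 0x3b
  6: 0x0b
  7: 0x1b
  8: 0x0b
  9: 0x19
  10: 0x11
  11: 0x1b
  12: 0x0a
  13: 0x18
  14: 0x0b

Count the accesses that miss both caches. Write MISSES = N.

  [0] addr=0x9 blk=2 s=0: MISS | VC []
  [1] addr=0x8 blk=2 s=0: L1-HIT | VC []
  [2] addr=0x12 blk=4 s=0: MISS | VC [2]
  [3] addr=0x19 blk=6 s=0: MISS | VC [2, 4]
  [4] addr=0x10 blk=4 s=0: VC-HIT | VC [2, 6]
  [5] addr=0x3b blk=14 s=0: MISS | VC [2, 6, 4]
  [6] addr=0xb blk=2 s=0: VC-HIT | VC [14, 6, 4]
  [7] addr=0x1b blk=6 s=0: VC-HIT | VC [14, 2, 4]
  [8] addr=0xb blk=2 s=0: VC-HIT | VC [14, 6, 4]
  [9] addr=0x19 blk=6 s=0: VC-HIT | VC [14, 2, 4]
  [10] addr=0x11 blk=4 s=0: VC-HIT | VC [14, 2, 6]
  [11] addr=0x1b blk=6 s=0: VC-HIT | VC [14, 2, 4]
  [12] addr=0xa blk=2 s=0: VC-HIT | VC [14, 6, 4]
  [13] addr=0x18 blk=6 s=0: VC-HIT | VC [14, 2, 4]
  [14] addr=0xb blk=2 s=0: VC-HIT | VC [14, 6, 4]

MISSES = 4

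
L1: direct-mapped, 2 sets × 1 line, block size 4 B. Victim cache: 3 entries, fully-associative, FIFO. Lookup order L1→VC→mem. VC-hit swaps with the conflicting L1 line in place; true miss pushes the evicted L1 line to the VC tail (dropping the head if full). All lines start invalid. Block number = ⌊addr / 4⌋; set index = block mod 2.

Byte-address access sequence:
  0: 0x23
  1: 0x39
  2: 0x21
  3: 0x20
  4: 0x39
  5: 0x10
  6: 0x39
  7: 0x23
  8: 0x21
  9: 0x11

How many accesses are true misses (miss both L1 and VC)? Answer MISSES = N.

MISSES = 3

0: 0x23 (blk 8, set 0) → MISS  vc=[]
1: 0x39 (blk 14, set 0) → MISS  vc=[8]
2: 0x21 (blk 8, set 0) → VC-HIT  vc=[14]
3: 0x20 (blk 8, set 0) → L1-HIT  vc=[14]
4: 0x39 (blk 14, set 0) → VC-HIT  vc=[8]
5: 0x10 (blk 4, set 0) → MISS  vc=[8, 14]
6: 0x39 (blk 14, set 0) → VC-HIT  vc=[8, 4]
7: 0x23 (blk 8, set 0) → VC-HIT  vc=[14, 4]
8: 0x21 (blk 8, set 0) → L1-HIT  vc=[14, 4]
9: 0x11 (blk 4, set 0) → VC-HIT  vc=[14, 8]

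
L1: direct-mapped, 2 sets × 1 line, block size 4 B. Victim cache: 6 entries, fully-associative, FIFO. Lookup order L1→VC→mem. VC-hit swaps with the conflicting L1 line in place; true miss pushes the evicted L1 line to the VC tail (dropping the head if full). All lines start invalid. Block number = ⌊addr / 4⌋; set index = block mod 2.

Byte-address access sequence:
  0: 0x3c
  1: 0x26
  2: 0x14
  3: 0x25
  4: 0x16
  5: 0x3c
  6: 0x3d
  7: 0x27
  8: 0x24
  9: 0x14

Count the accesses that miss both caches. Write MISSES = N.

MISSES = 3

0: 0x3c (blk 15, set 1) → MISS  vc=[]
1: 0x26 (blk 9, set 1) → MISS  vc=[15]
2: 0x14 (blk 5, set 1) → MISS  vc=[15, 9]
3: 0x25 (blk 9, set 1) → VC-HIT  vc=[15, 5]
4: 0x16 (blk 5, set 1) → VC-HIT  vc=[15, 9]
5: 0x3c (blk 15, set 1) → VC-HIT  vc=[5, 9]
6: 0x3d (blk 15, set 1) → L1-HIT  vc=[5, 9]
7: 0x27 (blk 9, set 1) → VC-HIT  vc=[5, 15]
8: 0x24 (blk 9, set 1) → L1-HIT  vc=[5, 15]
9: 0x14 (blk 5, set 1) → VC-HIT  vc=[9, 15]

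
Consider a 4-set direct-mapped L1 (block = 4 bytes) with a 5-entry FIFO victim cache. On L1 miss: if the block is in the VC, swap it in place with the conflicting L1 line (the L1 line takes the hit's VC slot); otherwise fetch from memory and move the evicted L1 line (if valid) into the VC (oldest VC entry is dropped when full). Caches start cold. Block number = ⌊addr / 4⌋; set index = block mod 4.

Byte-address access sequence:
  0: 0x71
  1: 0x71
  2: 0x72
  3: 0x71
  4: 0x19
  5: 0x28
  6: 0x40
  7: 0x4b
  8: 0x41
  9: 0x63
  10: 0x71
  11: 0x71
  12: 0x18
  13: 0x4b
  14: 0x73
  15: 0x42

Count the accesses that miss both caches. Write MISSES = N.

MISSES = 6

#0 0x71→b28/s0 MISS; vc=[]
#1 0x71→b28/s0 L1-HIT; vc=[]
#2 0x72→b28/s0 L1-HIT; vc=[]
#3 0x71→b28/s0 L1-HIT; vc=[]
#4 0x19→b6/s2 MISS; vc=[]
#5 0x28→b10/s2 MISS; vc=[6]
#6 0x40→b16/s0 MISS; vc=[6,28]
#7 0x4b→b18/s2 MISS; vc=[6,28,10]
#8 0x41→b16/s0 L1-HIT; vc=[6,28,10]
#9 0x63→b24/s0 MISS; vc=[6,28,10,16]
#10 0x71→b28/s0 VC-HIT; vc=[6,24,10,16]
#11 0x71→b28/s0 L1-HIT; vc=[6,24,10,16]
#12 0x18→b6/s2 VC-HIT; vc=[18,24,10,16]
#13 0x4b→b18/s2 VC-HIT; vc=[6,24,10,16]
#14 0x73→b28/s0 L1-HIT; vc=[6,24,10,16]
#15 0x42→b16/s0 VC-HIT; vc=[6,24,10,28]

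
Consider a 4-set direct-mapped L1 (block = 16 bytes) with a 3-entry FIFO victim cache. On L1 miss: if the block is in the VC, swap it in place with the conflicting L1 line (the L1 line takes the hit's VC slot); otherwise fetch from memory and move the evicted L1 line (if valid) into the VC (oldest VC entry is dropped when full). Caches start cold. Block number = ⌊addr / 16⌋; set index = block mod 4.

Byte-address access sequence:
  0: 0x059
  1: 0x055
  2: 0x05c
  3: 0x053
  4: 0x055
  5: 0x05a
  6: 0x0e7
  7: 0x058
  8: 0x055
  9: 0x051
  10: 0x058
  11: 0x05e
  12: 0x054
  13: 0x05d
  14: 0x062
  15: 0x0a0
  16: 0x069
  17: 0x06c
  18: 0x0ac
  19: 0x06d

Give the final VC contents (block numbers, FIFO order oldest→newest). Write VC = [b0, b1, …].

VC = [14, 10]

0: 0x59 (blk 5, set 1) → MISS  vc=[]
1: 0x55 (blk 5, set 1) → L1-HIT  vc=[]
2: 0x5c (blk 5, set 1) → L1-HIT  vc=[]
3: 0x53 (blk 5, set 1) → L1-HIT  vc=[]
4: 0x55 (blk 5, set 1) → L1-HIT  vc=[]
5: 0x5a (blk 5, set 1) → L1-HIT  vc=[]
6: 0xe7 (blk 14, set 2) → MISS  vc=[]
7: 0x58 (blk 5, set 1) → L1-HIT  vc=[]
8: 0x55 (blk 5, set 1) → L1-HIT  vc=[]
9: 0x51 (blk 5, set 1) → L1-HIT  vc=[]
10: 0x58 (blk 5, set 1) → L1-HIT  vc=[]
11: 0x5e (blk 5, set 1) → L1-HIT  vc=[]
12: 0x54 (blk 5, set 1) → L1-HIT  vc=[]
13: 0x5d (blk 5, set 1) → L1-HIT  vc=[]
14: 0x62 (blk 6, set 2) → MISS  vc=[14]
15: 0xa0 (blk 10, set 2) → MISS  vc=[14, 6]
16: 0x69 (blk 6, set 2) → VC-HIT  vc=[14, 10]
17: 0x6c (blk 6, set 2) → L1-HIT  vc=[14, 10]
18: 0xac (blk 10, set 2) → VC-HIT  vc=[14, 6]
19: 0x6d (blk 6, set 2) → VC-HIT  vc=[14, 10]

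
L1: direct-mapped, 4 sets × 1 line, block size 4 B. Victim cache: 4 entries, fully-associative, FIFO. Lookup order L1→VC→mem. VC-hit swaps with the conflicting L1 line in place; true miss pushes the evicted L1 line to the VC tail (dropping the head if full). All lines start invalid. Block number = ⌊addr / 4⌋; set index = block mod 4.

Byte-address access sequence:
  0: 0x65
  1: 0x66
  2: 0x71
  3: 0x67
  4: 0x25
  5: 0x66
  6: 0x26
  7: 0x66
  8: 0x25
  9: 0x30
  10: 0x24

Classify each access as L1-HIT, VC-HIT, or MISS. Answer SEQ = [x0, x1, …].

SEQ = [MISS, L1-HIT, MISS, L1-HIT, MISS, VC-HIT, VC-HIT, VC-HIT, VC-HIT, MISS, L1-HIT]

0: 0x65 (blk 25, set 1) → MISS  vc=[]
1: 0x66 (blk 25, set 1) → L1-HIT  vc=[]
2: 0x71 (blk 28, set 0) → MISS  vc=[]
3: 0x67 (blk 25, set 1) → L1-HIT  vc=[]
4: 0x25 (blk 9, set 1) → MISS  vc=[25]
5: 0x66 (blk 25, set 1) → VC-HIT  vc=[9]
6: 0x26 (blk 9, set 1) → VC-HIT  vc=[25]
7: 0x66 (blk 25, set 1) → VC-HIT  vc=[9]
8: 0x25 (blk 9, set 1) → VC-HIT  vc=[25]
9: 0x30 (blk 12, set 0) → MISS  vc=[25, 28]
10: 0x24 (blk 9, set 1) → L1-HIT  vc=[25, 28]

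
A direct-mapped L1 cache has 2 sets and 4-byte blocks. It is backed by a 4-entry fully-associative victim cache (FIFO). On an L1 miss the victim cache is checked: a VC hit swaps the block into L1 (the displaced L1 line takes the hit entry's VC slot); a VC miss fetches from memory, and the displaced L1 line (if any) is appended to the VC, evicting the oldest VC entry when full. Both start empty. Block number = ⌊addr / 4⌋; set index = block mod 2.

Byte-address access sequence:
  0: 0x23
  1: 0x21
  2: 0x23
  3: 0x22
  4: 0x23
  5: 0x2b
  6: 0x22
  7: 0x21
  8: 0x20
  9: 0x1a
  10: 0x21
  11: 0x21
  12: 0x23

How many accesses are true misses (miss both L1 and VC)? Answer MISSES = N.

MISSES = 3

  [0] addr=0x23 blk=8 s=0: MISS | VC []
  [1] addr=0x21 blk=8 s=0: L1-HIT | VC []
  [2] addr=0x23 blk=8 s=0: L1-HIT | VC []
  [3] addr=0x22 blk=8 s=0: L1-HIT | VC []
  [4] addr=0x23 blk=8 s=0: L1-HIT | VC []
  [5] addr=0x2b blk=10 s=0: MISS | VC [8]
  [6] addr=0x22 blk=8 s=0: VC-HIT | VC [10]
  [7] addr=0x21 blk=8 s=0: L1-HIT | VC [10]
  [8] addr=0x20 blk=8 s=0: L1-HIT | VC [10]
  [9] addr=0x1a blk=6 s=0: MISS | VC [10, 8]
  [10] addr=0x21 blk=8 s=0: VC-HIT | VC [10, 6]
  [11] addr=0x21 blk=8 s=0: L1-HIT | VC [10, 6]
  [12] addr=0x23 blk=8 s=0: L1-HIT | VC [10, 6]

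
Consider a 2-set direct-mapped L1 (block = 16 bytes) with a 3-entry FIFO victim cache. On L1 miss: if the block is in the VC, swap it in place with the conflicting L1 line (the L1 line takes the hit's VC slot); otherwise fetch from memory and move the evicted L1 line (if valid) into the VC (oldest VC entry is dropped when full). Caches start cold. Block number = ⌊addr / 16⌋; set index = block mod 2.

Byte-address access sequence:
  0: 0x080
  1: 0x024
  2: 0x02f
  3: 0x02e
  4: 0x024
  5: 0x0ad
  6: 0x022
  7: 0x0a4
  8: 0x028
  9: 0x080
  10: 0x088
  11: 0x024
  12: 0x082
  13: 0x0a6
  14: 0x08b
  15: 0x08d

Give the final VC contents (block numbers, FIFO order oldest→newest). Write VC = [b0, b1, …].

0: 0x80 (blk 8, set 0) → MISS  vc=[]
1: 0x24 (blk 2, set 0) → MISS  vc=[8]
2: 0x2f (blk 2, set 0) → L1-HIT  vc=[8]
3: 0x2e (blk 2, set 0) → L1-HIT  vc=[8]
4: 0x24 (blk 2, set 0) → L1-HIT  vc=[8]
5: 0xad (blk 10, set 0) → MISS  vc=[8, 2]
6: 0x22 (blk 2, set 0) → VC-HIT  vc=[8, 10]
7: 0xa4 (blk 10, set 0) → VC-HIT  vc=[8, 2]
8: 0x28 (blk 2, set 0) → VC-HIT  vc=[8, 10]
9: 0x80 (blk 8, set 0) → VC-HIT  vc=[2, 10]
10: 0x88 (blk 8, set 0) → L1-HIT  vc=[2, 10]
11: 0x24 (blk 2, set 0) → VC-HIT  vc=[8, 10]
12: 0x82 (blk 8, set 0) → VC-HIT  vc=[2, 10]
13: 0xa6 (blk 10, set 0) → VC-HIT  vc=[2, 8]
14: 0x8b (blk 8, set 0) → VC-HIT  vc=[2, 10]
15: 0x8d (blk 8, set 0) → L1-HIT  vc=[2, 10]

VC = [2, 10]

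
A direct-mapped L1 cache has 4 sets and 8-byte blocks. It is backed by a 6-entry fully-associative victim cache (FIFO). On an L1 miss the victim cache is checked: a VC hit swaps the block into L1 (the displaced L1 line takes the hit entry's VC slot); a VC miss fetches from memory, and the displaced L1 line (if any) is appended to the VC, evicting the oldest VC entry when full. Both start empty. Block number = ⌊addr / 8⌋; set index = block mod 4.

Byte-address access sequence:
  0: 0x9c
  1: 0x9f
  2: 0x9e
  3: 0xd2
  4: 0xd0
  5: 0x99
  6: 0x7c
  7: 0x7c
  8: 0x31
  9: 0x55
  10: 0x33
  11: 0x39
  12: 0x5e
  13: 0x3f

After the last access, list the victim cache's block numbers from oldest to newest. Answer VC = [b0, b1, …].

VC = [19, 26, 10, 15, 11]

0: 0x9c (blk 19, set 3) → MISS  vc=[]
1: 0x9f (blk 19, set 3) → L1-HIT  vc=[]
2: 0x9e (blk 19, set 3) → L1-HIT  vc=[]
3: 0xd2 (blk 26, set 2) → MISS  vc=[]
4: 0xd0 (blk 26, set 2) → L1-HIT  vc=[]
5: 0x99 (blk 19, set 3) → L1-HIT  vc=[]
6: 0x7c (blk 15, set 3) → MISS  vc=[19]
7: 0x7c (blk 15, set 3) → L1-HIT  vc=[19]
8: 0x31 (blk 6, set 2) → MISS  vc=[19, 26]
9: 0x55 (blk 10, set 2) → MISS  vc=[19, 26, 6]
10: 0x33 (blk 6, set 2) → VC-HIT  vc=[19, 26, 10]
11: 0x39 (blk 7, set 3) → MISS  vc=[19, 26, 10, 15]
12: 0x5e (blk 11, set 3) → MISS  vc=[19, 26, 10, 15, 7]
13: 0x3f (blk 7, set 3) → VC-HIT  vc=[19, 26, 10, 15, 11]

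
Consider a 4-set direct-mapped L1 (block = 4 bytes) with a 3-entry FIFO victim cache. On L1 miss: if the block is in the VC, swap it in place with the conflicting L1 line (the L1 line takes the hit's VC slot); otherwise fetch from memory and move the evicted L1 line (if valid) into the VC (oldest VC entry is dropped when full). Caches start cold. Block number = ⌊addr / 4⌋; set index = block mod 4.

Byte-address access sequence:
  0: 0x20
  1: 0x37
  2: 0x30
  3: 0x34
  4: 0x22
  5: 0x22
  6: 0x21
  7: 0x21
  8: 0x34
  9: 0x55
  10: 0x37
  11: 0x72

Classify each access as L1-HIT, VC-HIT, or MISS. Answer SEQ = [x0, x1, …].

SEQ = [MISS, MISS, MISS, L1-HIT, VC-HIT, L1-HIT, L1-HIT, L1-HIT, L1-HIT, MISS, VC-HIT, MISS]

  [0] addr=0x20 blk=8 s=0: MISS | VC []
  [1] addr=0x37 blk=13 s=1: MISS | VC []
  [2] addr=0x30 blk=12 s=0: MISS | VC [8]
  [3] addr=0x34 blk=13 s=1: L1-HIT | VC [8]
  [4] addr=0x22 blk=8 s=0: VC-HIT | VC [12]
  [5] addr=0x22 blk=8 s=0: L1-HIT | VC [12]
  [6] addr=0x21 blk=8 s=0: L1-HIT | VC [12]
  [7] addr=0x21 blk=8 s=0: L1-HIT | VC [12]
  [8] addr=0x34 blk=13 s=1: L1-HIT | VC [12]
  [9] addr=0x55 blk=21 s=1: MISS | VC [12, 13]
  [10] addr=0x37 blk=13 s=1: VC-HIT | VC [12, 21]
  [11] addr=0x72 blk=28 s=0: MISS | VC [12, 21, 8]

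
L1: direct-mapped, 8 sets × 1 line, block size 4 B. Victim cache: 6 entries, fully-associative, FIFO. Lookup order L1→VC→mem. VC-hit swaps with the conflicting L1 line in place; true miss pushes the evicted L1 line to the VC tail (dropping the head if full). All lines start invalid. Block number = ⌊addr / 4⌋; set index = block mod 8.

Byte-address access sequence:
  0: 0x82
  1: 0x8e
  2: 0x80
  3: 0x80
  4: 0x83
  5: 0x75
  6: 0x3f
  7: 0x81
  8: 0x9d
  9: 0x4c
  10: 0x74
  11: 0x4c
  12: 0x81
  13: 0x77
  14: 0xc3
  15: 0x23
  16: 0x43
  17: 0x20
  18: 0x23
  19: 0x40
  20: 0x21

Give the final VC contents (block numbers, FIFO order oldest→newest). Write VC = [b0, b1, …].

VC = [15, 35, 32, 48, 16]

  [0] addr=0x82 blk=32 s=0: MISS | VC []
  [1] addr=0x8e blk=35 s=3: MISS | VC []
  [2] addr=0x80 blk=32 s=0: L1-HIT | VC []
  [3] addr=0x80 blk=32 s=0: L1-HIT | VC []
  [4] addr=0x83 blk=32 s=0: L1-HIT | VC []
  [5] addr=0x75 blk=29 s=5: MISS | VC []
  [6] addr=0x3f blk=15 s=7: MISS | VC []
  [7] addr=0x81 blk=32 s=0: L1-HIT | VC []
  [8] addr=0x9d blk=39 s=7: MISS | VC [15]
  [9] addr=0x4c blk=19 s=3: MISS | VC [15, 35]
  [10] addr=0x74 blk=29 s=5: L1-HIT | VC [15, 35]
  [11] addr=0x4c blk=19 s=3: L1-HIT | VC [15, 35]
  [12] addr=0x81 blk=32 s=0: L1-HIT | VC [15, 35]
  [13] addr=0x77 blk=29 s=5: L1-HIT | VC [15, 35]
  [14] addr=0xc3 blk=48 s=0: MISS | VC [15, 35, 32]
  [15] addr=0x23 blk=8 s=0: MISS | VC [15, 35, 32, 48]
  [16] addr=0x43 blk=16 s=0: MISS | VC [15, 35, 32, 48, 8]
  [17] addr=0x20 blk=8 s=0: VC-HIT | VC [15, 35, 32, 48, 16]
  [18] addr=0x23 blk=8 s=0: L1-HIT | VC [15, 35, 32, 48, 16]
  [19] addr=0x40 blk=16 s=0: VC-HIT | VC [15, 35, 32, 48, 8]
  [20] addr=0x21 blk=8 s=0: VC-HIT | VC [15, 35, 32, 48, 16]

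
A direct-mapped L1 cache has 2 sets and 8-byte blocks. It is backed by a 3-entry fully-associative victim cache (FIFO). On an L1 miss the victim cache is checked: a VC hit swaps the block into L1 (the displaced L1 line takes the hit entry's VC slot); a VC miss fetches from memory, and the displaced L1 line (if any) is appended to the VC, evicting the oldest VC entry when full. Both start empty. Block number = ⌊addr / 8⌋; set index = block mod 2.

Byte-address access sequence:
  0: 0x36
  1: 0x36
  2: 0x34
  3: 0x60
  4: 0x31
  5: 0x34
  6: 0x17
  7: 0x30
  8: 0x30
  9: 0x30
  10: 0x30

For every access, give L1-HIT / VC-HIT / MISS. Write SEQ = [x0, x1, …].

0: 0x36 (blk 6, set 0) → MISS  vc=[]
1: 0x36 (blk 6, set 0) → L1-HIT  vc=[]
2: 0x34 (blk 6, set 0) → L1-HIT  vc=[]
3: 0x60 (blk 12, set 0) → MISS  vc=[6]
4: 0x31 (blk 6, set 0) → VC-HIT  vc=[12]
5: 0x34 (blk 6, set 0) → L1-HIT  vc=[12]
6: 0x17 (blk 2, set 0) → MISS  vc=[12, 6]
7: 0x30 (blk 6, set 0) → VC-HIT  vc=[12, 2]
8: 0x30 (blk 6, set 0) → L1-HIT  vc=[12, 2]
9: 0x30 (blk 6, set 0) → L1-HIT  vc=[12, 2]
10: 0x30 (blk 6, set 0) → L1-HIT  vc=[12, 2]

SEQ = [MISS, L1-HIT, L1-HIT, MISS, VC-HIT, L1-HIT, MISS, VC-HIT, L1-HIT, L1-HIT, L1-HIT]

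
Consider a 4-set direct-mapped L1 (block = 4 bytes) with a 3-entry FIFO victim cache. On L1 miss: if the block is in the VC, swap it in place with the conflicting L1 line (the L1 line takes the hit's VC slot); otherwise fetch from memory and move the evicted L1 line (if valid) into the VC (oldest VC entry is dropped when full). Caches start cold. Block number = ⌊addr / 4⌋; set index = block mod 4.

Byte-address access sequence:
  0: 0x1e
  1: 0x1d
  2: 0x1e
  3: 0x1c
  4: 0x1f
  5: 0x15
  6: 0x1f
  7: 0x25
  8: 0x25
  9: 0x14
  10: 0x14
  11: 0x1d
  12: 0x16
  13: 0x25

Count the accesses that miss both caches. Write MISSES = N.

#0 0x1e→b7/s3 MISS; vc=[]
#1 0x1d→b7/s3 L1-HIT; vc=[]
#2 0x1e→b7/s3 L1-HIT; vc=[]
#3 0x1c→b7/s3 L1-HIT; vc=[]
#4 0x1f→b7/s3 L1-HIT; vc=[]
#5 0x15→b5/s1 MISS; vc=[]
#6 0x1f→b7/s3 L1-HIT; vc=[]
#7 0x25→b9/s1 MISS; vc=[5]
#8 0x25→b9/s1 L1-HIT; vc=[5]
#9 0x14→b5/s1 VC-HIT; vc=[9]
#10 0x14→b5/s1 L1-HIT; vc=[9]
#11 0x1d→b7/s3 L1-HIT; vc=[9]
#12 0x16→b5/s1 L1-HIT; vc=[9]
#13 0x25→b9/s1 VC-HIT; vc=[5]

MISSES = 3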